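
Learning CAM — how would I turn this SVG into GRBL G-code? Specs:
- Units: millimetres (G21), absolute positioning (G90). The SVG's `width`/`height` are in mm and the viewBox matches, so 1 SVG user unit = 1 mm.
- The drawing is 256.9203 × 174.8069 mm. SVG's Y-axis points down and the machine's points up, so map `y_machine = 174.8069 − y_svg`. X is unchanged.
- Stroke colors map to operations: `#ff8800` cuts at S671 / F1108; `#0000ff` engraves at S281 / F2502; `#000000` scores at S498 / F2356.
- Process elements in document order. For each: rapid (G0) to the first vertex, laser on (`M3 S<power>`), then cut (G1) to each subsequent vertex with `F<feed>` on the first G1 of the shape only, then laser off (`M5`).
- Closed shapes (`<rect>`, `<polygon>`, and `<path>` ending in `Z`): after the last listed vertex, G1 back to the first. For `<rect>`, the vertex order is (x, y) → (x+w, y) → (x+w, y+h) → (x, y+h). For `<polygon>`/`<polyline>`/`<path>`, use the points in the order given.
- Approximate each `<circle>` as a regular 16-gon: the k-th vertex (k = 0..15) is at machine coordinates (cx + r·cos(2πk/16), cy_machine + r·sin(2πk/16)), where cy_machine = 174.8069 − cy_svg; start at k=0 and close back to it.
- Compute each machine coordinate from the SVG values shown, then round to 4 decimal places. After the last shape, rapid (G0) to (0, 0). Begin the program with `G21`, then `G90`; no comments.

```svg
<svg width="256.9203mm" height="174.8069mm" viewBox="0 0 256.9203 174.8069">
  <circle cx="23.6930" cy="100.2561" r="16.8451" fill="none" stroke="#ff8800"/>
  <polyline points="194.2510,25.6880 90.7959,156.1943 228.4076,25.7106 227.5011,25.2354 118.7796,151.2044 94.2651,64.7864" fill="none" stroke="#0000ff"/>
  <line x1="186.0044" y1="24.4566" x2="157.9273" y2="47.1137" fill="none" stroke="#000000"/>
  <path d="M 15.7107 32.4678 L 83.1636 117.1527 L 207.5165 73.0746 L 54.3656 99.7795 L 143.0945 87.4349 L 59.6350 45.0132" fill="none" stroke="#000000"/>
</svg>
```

G21
G90
G0 X40.5381 Y74.5508
M3 S671
G1 X39.2558 Y80.9971 F1108
G1 X35.6043 Y86.4621
G1 X30.1393 Y90.1136
G1 X23.6930 Y91.3959
G1 X17.2467 Y90.1136
G1 X11.7817 Y86.4621
G1 X8.1302 Y80.9971
G1 X6.8479 Y74.5508
G1 X8.1302 Y68.1045
G1 X11.7817 Y62.6395
G1 X17.2467 Y58.9880
G1 X23.6930 Y57.7057
G1 X30.1393 Y58.9880
G1 X35.6043 Y62.6395
G1 X39.2558 Y68.1045
G1 X40.5381 Y74.5508
M5
G0 X194.2510 Y149.1189
M3 S281
G1 X90.7959 Y18.6126 F2502
G1 X228.4076 Y149.0963
G1 X227.5011 Y149.5715
G1 X118.7796 Y23.6025
G1 X94.2651 Y110.0205
M5
G0 X186.0044 Y150.3503
M3 S498
G1 X157.9273 Y127.6932 F2356
M5
G0 X15.7107 Y142.3391
M3 S498
G1 X83.1636 Y57.6542 F2356
G1 X207.5165 Y101.7323
G1 X54.3656 Y75.0274
G1 X143.0945 Y87.3720
G1 X59.6350 Y129.7937
M5
G0 X0.0000 Y0.0000

Since the viewBox matches the mm dimensions, user units are millimetres directly. The only transform is the Y-flip y_m = 174.8069 − y_svg.

Shape 1 is a circle drawn with `<circle>`. Its stroke #ff8800 means cut at S671, F1108. After flipping Y the toolpath is (40.5381,74.5508) → (39.2558,80.9971) → (35.6043,86.4621) → (30.1393,90.1136) → (23.6930,91.3959) → (17.2467,90.1136) → (11.7817,86.4621) → (8.1302,80.9971) → (6.8479,74.5508) → (8.1302,68.1045) → (11.7817,62.6395) → (17.2467,58.9880) → (23.6930,57.7057) → (30.1393,58.9880) → (35.6043,62.6395) → (39.2558,68.1045) → (40.5381,74.5508), returning to the start.

Shape 2 is a open polyline drawn with `<polyline>`. Its stroke #0000ff means engrave at S281, F2502. After flipping Y the toolpath is (194.2510,149.1189) → (90.7959,18.6126) → (228.4076,149.0963) → (227.5011,149.5715) → (118.7796,23.6025) → (94.2651,110.0205).

Shape 3 is a line segment drawn with `<line>`. Its stroke #000000 means score at S498, F2356. After flipping Y the toolpath is (186.0044,150.3503) → (157.9273,127.6932).

Shape 4 is a open polyline drawn with `<path>`. Its stroke #000000 means score at S498, F2356. After flipping Y the toolpath is (15.7107,142.3391) → (83.1636,57.6542) → (207.5165,101.7323) → (54.3656,75.0274) → (143.0945,87.3720) → (59.6350,129.7937).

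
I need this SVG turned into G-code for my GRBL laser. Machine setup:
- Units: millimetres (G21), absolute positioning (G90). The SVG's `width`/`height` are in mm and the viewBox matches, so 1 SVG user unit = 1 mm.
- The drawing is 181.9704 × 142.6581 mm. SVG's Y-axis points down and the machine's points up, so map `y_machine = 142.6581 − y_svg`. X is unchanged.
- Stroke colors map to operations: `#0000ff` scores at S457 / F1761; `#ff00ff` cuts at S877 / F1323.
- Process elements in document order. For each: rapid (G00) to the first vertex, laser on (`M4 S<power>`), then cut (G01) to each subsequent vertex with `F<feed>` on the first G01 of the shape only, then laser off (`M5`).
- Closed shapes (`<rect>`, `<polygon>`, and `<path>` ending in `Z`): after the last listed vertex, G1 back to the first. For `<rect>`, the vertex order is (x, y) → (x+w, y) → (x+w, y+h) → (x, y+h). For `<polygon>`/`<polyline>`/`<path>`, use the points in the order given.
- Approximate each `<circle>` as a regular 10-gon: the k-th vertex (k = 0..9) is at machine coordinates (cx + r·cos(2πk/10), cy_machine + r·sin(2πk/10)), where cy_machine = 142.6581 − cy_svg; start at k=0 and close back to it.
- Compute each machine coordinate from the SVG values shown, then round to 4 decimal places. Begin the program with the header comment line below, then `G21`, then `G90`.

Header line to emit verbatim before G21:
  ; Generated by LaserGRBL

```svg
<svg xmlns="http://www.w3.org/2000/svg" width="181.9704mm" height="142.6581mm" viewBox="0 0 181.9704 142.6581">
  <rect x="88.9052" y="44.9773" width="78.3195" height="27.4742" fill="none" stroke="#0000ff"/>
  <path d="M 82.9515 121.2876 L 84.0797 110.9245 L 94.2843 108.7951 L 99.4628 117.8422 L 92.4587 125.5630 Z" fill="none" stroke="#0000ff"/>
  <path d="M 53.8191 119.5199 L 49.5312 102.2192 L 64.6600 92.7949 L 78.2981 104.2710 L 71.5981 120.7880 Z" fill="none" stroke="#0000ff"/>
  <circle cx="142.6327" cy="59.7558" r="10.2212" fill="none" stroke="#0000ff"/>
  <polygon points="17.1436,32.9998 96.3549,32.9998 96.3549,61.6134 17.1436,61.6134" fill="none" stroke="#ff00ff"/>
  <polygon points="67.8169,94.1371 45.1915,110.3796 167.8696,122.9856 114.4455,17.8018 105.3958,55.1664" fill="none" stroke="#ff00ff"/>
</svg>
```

; Generated by LaserGRBL
G21
G90
G00 X88.9052 Y97.6808
M4 S457
G01 X167.2247 Y97.6808 F1761
G01 X167.2247 Y70.2066
G01 X88.9052 Y70.2066
G01 X88.9052 Y97.6808
M5
G00 X82.9515 Y21.3705
M4 S457
G01 X84.0797 Y31.7336 F1761
G01 X94.2843 Y33.8630
G01 X99.4628 Y24.8159
G01 X92.4587 Y17.0951
G01 X82.9515 Y21.3705
M5
G00 X53.8191 Y23.1382
M4 S457
G01 X49.5312 Y40.4389 F1761
G01 X64.6600 Y49.8632
G01 X78.2981 Y38.3871
G01 X71.5981 Y21.8701
G01 X53.8191 Y23.1382
M5
G00 X152.8539 Y82.9023
M4 S457
G01 X150.9018 Y88.9102 F1761
G01 X145.7912 Y92.6232
G01 X139.4742 Y92.6232
G01 X134.3636 Y88.9102
G01 X132.4115 Y82.9023
G01 X134.3636 Y76.8944
G01 X139.4742 Y73.1814
G01 X145.7912 Y73.1814
G01 X150.9018 Y76.8944
G01 X152.8539 Y82.9023
M5
G00 X17.1436 Y109.6583
M4 S877
G01 X96.3549 Y109.6583 F1323
G01 X96.3549 Y81.0447
G01 X17.1436 Y81.0447
G01 X17.1436 Y109.6583
M5
G00 X67.8169 Y48.5210
M4 S877
G01 X45.1915 Y32.2785 F1323
G01 X167.8696 Y19.6725
G01 X114.4455 Y124.8563
G01 X105.3958 Y87.4917
G01 X67.8169 Y48.5210
M5

1 u = 1 mm; y_m = 142.6581 − y.

[1] `<rect>` rectangle, #0000ff→score S457 F1761: (88.9052,97.6808) → (167.2247,97.6808) → (167.2247,70.2066) → (88.9052,70.2066) → (88.9052,97.6808) (closed)

[2] `<path>` regular polygon, #0000ff→score S457 F1761: (82.9515,21.3705) → (84.0797,31.7336) → (94.2843,33.8630) → (99.4628,24.8159) → (92.4587,17.0951) → (82.9515,21.3705) (closed)

[3] `<path>` regular polygon, #0000ff→score S457 F1761: (53.8191,23.1382) → (49.5312,40.4389) → (64.6600,49.8632) → (78.2981,38.3871) → (71.5981,21.8701) → (53.8191,23.1382) (closed)

[4] `<circle>` circle, #0000ff→score S457 F1761: (152.8539,82.9023) → (150.9018,88.9102) → (145.7912,92.6232) → (139.4742,92.6232) → (134.3636,88.9102) → (132.4115,82.9023) → (134.3636,76.8944) → (139.4742,73.1814) → (145.7912,73.1814) → (150.9018,76.8944) → (152.8539,82.9023) (closed)

[5] `<polygon>` rectangle, #ff00ff→cut S877 F1323: (17.1436,109.6583) → (96.3549,109.6583) → (96.3549,81.0447) → (17.1436,81.0447) → (17.1436,109.6583) (closed)

[6] `<polygon>` closed polygon, #ff00ff→cut S877 F1323: (67.8169,48.5210) → (45.1915,32.2785) → (167.8696,19.6725) → (114.4455,124.8563) → (105.3958,87.4917) → (67.8169,48.5210) (closed)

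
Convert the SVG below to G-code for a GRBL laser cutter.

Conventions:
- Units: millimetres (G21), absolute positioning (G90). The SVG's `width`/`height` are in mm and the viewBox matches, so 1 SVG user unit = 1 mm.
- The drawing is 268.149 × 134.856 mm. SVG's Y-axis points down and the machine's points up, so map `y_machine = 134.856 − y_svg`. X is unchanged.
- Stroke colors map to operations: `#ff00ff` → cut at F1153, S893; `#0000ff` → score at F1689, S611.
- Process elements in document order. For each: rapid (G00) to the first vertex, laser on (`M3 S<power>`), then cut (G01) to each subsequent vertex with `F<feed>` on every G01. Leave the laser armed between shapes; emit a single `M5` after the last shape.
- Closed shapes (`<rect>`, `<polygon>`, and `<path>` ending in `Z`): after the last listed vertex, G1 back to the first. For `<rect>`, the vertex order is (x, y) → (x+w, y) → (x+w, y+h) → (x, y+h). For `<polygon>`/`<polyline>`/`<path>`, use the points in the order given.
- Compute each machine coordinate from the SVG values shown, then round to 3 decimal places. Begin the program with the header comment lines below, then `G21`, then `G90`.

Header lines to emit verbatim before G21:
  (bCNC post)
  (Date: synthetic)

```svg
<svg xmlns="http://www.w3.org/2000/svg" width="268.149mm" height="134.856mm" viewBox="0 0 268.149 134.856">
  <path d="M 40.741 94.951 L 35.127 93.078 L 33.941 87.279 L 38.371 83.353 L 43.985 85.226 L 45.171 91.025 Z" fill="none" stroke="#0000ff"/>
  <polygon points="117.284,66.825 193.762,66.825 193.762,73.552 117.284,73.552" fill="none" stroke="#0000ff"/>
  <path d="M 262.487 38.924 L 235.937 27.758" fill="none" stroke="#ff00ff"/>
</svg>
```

1 u = 1 mm; y_m = 134.856 − y.

[1] `<path>` regular polygon, #0000ff→score S611 F1689: (40.741,39.905) → (35.127,41.778) → (33.941,47.577) → (38.371,51.503) → (43.985,49.630) → (45.171,43.831) → (40.741,39.905) (closed)

[2] `<polygon>` rectangle, #0000ff→score S611 F1689: (117.284,68.031) → (193.762,68.031) → (193.762,61.304) → (117.284,61.304) → (117.284,68.031) (closed)

[3] `<path>` line segment, #ff00ff→cut S893 F1153: (262.487,95.932) → (235.937,107.098)

(bCNC post)
(Date: synthetic)
G21
G90
G00 X40.741 Y39.905
M3 S611
G01 X35.127 Y41.778 F1689
G01 X33.941 Y47.577 F1689
G01 X38.371 Y51.503 F1689
G01 X43.985 Y49.630 F1689
G01 X45.171 Y43.831 F1689
G01 X40.741 Y39.905 F1689
G00 X117.284 Y68.031
M3 S611
G01 X193.762 Y68.031 F1689
G01 X193.762 Y61.304 F1689
G01 X117.284 Y61.304 F1689
G01 X117.284 Y68.031 F1689
G00 X262.487 Y95.932
M3 S893
G01 X235.937 Y107.098 F1153
M5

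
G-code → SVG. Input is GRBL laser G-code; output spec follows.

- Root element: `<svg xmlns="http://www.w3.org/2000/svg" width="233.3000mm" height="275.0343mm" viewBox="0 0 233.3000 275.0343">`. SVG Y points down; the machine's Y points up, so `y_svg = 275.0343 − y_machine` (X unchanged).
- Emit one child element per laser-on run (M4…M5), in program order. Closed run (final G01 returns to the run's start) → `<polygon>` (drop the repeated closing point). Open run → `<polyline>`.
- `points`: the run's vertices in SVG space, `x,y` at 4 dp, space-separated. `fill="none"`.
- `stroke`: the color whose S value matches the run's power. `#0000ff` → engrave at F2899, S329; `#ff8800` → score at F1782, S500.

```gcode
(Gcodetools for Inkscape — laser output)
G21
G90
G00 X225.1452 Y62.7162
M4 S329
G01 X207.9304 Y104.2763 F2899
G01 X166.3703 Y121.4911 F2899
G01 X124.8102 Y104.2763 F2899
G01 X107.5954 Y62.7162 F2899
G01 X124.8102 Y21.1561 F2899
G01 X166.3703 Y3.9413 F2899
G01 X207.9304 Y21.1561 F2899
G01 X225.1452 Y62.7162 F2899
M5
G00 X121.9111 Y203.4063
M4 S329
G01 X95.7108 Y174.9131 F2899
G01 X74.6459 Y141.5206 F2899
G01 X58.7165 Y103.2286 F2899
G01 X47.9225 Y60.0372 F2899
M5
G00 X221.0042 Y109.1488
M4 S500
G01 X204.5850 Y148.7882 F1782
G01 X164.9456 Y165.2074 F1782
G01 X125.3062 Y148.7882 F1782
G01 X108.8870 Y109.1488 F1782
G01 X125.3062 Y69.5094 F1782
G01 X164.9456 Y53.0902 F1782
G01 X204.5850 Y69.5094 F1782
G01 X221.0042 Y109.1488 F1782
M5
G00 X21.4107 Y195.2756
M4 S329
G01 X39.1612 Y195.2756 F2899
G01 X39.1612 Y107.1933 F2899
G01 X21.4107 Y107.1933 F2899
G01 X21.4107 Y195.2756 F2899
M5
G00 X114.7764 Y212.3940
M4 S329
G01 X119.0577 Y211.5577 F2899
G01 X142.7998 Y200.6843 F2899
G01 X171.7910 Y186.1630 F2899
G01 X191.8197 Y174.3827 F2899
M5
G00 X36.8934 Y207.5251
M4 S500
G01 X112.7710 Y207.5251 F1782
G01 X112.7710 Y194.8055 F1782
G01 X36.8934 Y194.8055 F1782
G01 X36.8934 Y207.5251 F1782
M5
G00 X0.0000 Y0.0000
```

<svg xmlns="http://www.w3.org/2000/svg" width="233.3000mm" height="275.0343mm" viewBox="0 0 233.3000 275.0343">
  <polygon points="225.1452,212.3181 207.9304,170.7580 166.3703,153.5432 124.8102,170.7580 107.5954,212.3181 124.8102,253.8782 166.3703,271.0930 207.9304,253.8782" fill="none" stroke="#0000ff"/>
  <polyline points="121.9111,71.6280 95.7108,100.1212 74.6459,133.5137 58.7165,171.8057 47.9225,214.9971" fill="none" stroke="#0000ff"/>
  <polygon points="221.0042,165.8855 204.5850,126.2461 164.9456,109.8269 125.3062,126.2461 108.8870,165.8855 125.3062,205.5249 164.9456,221.9441 204.5850,205.5249" fill="none" stroke="#ff8800"/>
  <polygon points="21.4107,79.7587 39.1612,79.7587 39.1612,167.8410 21.4107,167.8410" fill="none" stroke="#0000ff"/>
  <polyline points="114.7764,62.6403 119.0577,63.4766 142.7998,74.3500 171.7910,88.8713 191.8197,100.6516" fill="none" stroke="#0000ff"/>
  <polygon points="36.8934,67.5092 112.7710,67.5092 112.7710,80.2288 36.8934,80.2288" fill="none" stroke="#ff8800"/>
</svg>

Machine Y-up, SVG Y-down with viewBox height 275.0343, so y_svg = 275.0343 − y_machine; X carries over.

Run 1: the run's S329 means `#0000ff` (engrave). The run returns to its start, so emit a `<polygon>` with points (Y-flipped): 225.1452,212.3181 207.9304,170.7580 166.3703,153.5432 124.8102,170.7580 107.5954,212.3181 124.8102,253.8782 166.3703,271.0930 207.9304,253.8782.

Run 2: power S329 maps to stroke `#0000ff` (engrave). The run is open, so emit a `<polyline>` with points (Y-flipped): 121.9111,71.6280 95.7108,100.1212 74.6459,133.5137 58.7165,171.8057 47.9225,214.9971.

Run 3: S500 ⇒ score layer `#ff8800`. The run returns to its start, so emit a `<polygon>` with points (Y-flipped): 221.0042,165.8855 204.5850,126.2461 164.9456,109.8269 125.3062,126.2461 108.8870,165.8855 125.3062,205.5249 164.9456,221.9441 204.5850,205.5249.

Run 4: power S329 maps to stroke `#0000ff` (engrave). The run returns to its start, so emit a `<polygon>` with points (Y-flipped): 21.4107,79.7587 39.1612,79.7587 39.1612,167.8410 21.4107,167.8410.

Run 5: power S329 maps to stroke `#0000ff` (engrave). The run is open, so emit a `<polyline>` with points (Y-flipped): 114.7764,62.6403 119.0577,63.4766 142.7998,74.3500 171.7910,88.8713 191.8197,100.6516.

Run 6: power S500 maps to stroke `#ff8800` (score). The run returns to its start, so emit a `<polygon>` with points (Y-flipped): 36.8934,67.5092 112.7710,67.5092 112.7710,80.2288 36.8934,80.2288.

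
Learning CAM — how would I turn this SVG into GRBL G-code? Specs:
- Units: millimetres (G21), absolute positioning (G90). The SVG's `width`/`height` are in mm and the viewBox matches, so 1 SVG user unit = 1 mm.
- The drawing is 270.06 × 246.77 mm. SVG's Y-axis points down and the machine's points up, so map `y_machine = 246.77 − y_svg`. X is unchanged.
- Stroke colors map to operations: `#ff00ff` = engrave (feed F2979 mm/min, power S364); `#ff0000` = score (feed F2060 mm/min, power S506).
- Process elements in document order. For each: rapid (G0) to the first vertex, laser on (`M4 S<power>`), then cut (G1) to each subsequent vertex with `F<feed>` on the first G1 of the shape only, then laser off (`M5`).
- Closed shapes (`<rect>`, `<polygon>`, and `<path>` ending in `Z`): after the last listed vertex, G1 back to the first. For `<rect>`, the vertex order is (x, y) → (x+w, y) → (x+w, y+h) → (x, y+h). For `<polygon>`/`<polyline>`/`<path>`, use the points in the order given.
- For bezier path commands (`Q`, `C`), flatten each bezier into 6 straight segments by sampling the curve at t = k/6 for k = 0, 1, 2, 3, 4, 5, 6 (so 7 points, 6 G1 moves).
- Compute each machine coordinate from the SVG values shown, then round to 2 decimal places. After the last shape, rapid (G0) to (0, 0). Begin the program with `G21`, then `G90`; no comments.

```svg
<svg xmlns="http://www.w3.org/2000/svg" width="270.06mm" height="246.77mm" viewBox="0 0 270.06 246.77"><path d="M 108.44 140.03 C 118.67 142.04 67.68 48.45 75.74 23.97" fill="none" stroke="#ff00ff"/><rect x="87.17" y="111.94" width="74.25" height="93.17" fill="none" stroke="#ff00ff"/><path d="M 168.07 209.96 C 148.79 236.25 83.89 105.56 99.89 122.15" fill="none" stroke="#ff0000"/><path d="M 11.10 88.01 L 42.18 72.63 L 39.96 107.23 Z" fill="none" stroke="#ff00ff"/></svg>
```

G21
G90
G0 X108.44 Y106.74
M4 S364
G1 X109.01 Y112.94 F2979
G1 X102.72 Y130.50
G1 X92.90 Y154.84
G1 X82.91 Y181.38
G1 X76.07 Y205.56
G1 X75.74 Y222.80
M5
G0 X87.17 Y134.83
M4 S364
G1 X161.42 Y134.83 F2979
G1 X161.42 Y41.66
G1 X87.17 Y41.66
G1 X87.17 Y134.83
M5
G0 X168.07 Y36.81
M4 S506
G1 X155.21 Y35.34 F2060
G1 X138.27 Y51.58
G1 X120.75 Y77.08
G1 X106.17 Y103.39
G1 X98.05 Y122.05
G1 X99.89 Y124.62
M5
G0 X11.10 Y158.76
M4 S364
G1 X42.18 Y174.14 F2979
G1 X39.96 Y139.54
G1 X11.10 Y158.76
M5
G0 X0.00 Y0.00

1 u = 1 mm; y_m = 246.77 − y.

[1] `<path>` cubic bezier, #ff00ff→engrave S364 F2979: (108.44,106.74) → (109.01,112.94) → (102.72,130.50) → (92.90,154.84) → (82.91,181.38) → (76.07,205.56) → (75.74,222.80)

[2] `<rect>` rectangle, #ff00ff→engrave S364 F2979: (87.17,134.83) → (161.42,134.83) → (161.42,41.66) → (87.17,41.66) → (87.17,134.83) (closed)

[3] `<path>` cubic bezier, #ff0000→score S506 F2060: (168.07,36.81) → (155.21,35.34) → (138.27,51.58) → (120.75,77.08) → (106.17,103.39) → (98.05,122.05) → (99.89,124.62)

[4] `<path>` regular polygon, #ff00ff→engrave S364 F2979: (11.10,158.76) → (42.18,174.14) → (39.96,139.54) → (11.10,158.76) (closed)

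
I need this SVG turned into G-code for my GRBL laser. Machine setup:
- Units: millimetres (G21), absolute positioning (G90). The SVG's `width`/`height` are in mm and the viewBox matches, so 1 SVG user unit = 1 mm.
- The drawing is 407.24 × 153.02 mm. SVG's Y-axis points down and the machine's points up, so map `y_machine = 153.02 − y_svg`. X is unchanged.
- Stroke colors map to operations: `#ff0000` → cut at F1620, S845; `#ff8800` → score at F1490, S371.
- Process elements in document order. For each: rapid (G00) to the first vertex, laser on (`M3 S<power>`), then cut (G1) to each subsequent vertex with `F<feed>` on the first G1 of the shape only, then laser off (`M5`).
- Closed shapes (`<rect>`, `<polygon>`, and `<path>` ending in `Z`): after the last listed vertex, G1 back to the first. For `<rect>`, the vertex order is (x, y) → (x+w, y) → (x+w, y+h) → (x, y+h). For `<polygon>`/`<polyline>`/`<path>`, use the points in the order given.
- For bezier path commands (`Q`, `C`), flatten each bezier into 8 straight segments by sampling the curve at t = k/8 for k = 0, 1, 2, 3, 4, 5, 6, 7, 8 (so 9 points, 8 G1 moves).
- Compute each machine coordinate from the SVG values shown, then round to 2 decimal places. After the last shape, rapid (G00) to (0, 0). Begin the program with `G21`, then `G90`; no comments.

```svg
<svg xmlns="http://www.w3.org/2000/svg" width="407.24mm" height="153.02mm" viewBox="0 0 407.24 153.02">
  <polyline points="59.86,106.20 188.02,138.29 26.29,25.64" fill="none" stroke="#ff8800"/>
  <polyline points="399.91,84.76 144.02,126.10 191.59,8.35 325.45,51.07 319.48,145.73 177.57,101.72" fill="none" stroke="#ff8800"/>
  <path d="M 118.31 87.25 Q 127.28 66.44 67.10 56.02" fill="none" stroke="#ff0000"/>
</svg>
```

Since the viewBox matches the mm dimensions, user units are millimetres directly. The only transform is the Y-flip y_m = 153.02 − y_svg.

Shape 1 is a open polyline drawn with `<polyline>`. Its stroke #ff8800 means score at S371, F1490. After flipping Y the toolpath is (59.86,46.82) → (188.02,14.73) → (26.29,127.38).

Shape 2 is a open polyline drawn with `<polyline>`. Its stroke #ff8800 means score at S371, F1490. After flipping Y the toolpath is (399.91,68.26) → (144.02,26.92) → (191.59,144.67) → (325.45,101.95) → (319.48,7.29) → (177.57,51.30).

Shape 3 is a quadratic bezier drawn with `<path>`. Its stroke #ff0000 means cut at S845, F1620. After flipping Y the toolpath is (118.31,65.77) → (119.47,70.81) → (118.47,75.53) → (115.31,79.92) → (109.99,83.98) → (102.51,87.72) → (92.87,91.14) → (81.06,94.23) → (67.10,97.00).

G21
G90
G00 X59.86 Y46.82
M3 S371
G1 X188.02 Y14.73 F1490
G1 X26.29 Y127.38
M5
G00 X399.91 Y68.26
M3 S371
G1 X144.02 Y26.92 F1490
G1 X191.59 Y144.67
G1 X325.45 Y101.95
G1 X319.48 Y7.29
G1 X177.57 Y51.30
M5
G00 X118.31 Y65.77
M3 S845
G1 X119.47 Y70.81 F1620
G1 X118.47 Y75.53
G1 X115.31 Y79.92
G1 X109.99 Y83.98
G1 X102.51 Y87.72
G1 X92.87 Y91.14
G1 X81.06 Y94.23
G1 X67.10 Y97.00
M5
G00 X0.00 Y0.00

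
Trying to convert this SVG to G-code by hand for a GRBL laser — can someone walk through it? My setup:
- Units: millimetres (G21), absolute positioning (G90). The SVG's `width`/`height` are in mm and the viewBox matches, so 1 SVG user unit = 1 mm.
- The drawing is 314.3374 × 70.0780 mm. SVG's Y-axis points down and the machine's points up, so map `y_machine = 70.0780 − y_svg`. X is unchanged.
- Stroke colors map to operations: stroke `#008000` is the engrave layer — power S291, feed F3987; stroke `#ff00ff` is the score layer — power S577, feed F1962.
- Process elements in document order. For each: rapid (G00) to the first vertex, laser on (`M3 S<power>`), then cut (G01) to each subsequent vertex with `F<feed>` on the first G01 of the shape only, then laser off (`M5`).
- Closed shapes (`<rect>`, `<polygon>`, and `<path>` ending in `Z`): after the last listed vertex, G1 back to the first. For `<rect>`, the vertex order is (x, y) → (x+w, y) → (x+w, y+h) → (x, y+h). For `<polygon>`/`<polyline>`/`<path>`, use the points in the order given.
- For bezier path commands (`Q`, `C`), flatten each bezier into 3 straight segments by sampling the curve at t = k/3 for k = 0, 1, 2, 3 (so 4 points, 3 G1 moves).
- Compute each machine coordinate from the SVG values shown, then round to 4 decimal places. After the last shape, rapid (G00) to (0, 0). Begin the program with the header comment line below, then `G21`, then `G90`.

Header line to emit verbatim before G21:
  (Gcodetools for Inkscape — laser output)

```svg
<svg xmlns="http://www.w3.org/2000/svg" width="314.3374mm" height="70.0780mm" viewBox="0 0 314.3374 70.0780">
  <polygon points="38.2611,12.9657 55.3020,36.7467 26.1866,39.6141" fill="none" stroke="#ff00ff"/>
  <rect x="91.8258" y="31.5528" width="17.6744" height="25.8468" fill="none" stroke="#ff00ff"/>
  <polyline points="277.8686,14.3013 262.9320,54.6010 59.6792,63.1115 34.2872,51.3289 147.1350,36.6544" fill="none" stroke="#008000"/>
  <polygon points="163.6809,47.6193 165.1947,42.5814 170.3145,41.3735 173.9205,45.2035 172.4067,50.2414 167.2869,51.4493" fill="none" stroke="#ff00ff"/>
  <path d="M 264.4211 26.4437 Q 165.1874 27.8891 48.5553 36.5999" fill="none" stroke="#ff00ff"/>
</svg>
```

Since the viewBox matches the mm dimensions, user units are millimetres directly. The only transform is the Y-flip y_m = 70.0780 − y_svg.

Shape 1 is a regular polygon drawn with `<polygon>`. Its stroke #ff00ff means score at S577, F1962. After flipping Y the toolpath is (38.2611,57.1123) → (55.3020,33.3313) → (26.1866,30.4639) → (38.2611,57.1123), returning to the start.

Shape 2 is a rectangle drawn with `<rect>`. Its stroke #ff00ff means score at S577, F1962. After flipping Y the toolpath is (91.8258,38.5252) → (109.5002,38.5252) → (109.5002,12.6784) → (91.8258,12.6784) → (91.8258,38.5252), returning to the start.

Shape 3 is a open polyline drawn with `<polyline>`. Its stroke #008000 means engrave at S291, F3987. After flipping Y the toolpath is (277.8686,55.7767) → (262.9320,15.4770) → (59.6792,6.9665) → (34.2872,18.7491) → (147.1350,33.4236).

Shape 4 is a regular polygon drawn with `<polygon>`. Its stroke #ff00ff means score at S577, F1962. After flipping Y the toolpath is (163.6809,22.4587) → (165.1947,27.4966) → (170.3145,28.7045) → (173.9205,24.8745) → (172.4067,19.8366) → (167.2869,18.6287) → (163.6809,22.4587), returning to the start.

Shape 5 is a quadratic bezier drawn with `<path>`. Its stroke #ff00ff means score at S577, F1962. After flipping Y the toolpath is (264.4211,43.6343) → (196.3321,41.8634) → (124.3769,38.4780) → (48.5553,33.4781).

(Gcodetools for Inkscape — laser output)
G21
G90
G00 X38.2611 Y57.1123
M3 S577
G01 X55.3020 Y33.3313 F1962
G01 X26.1866 Y30.4639
G01 X38.2611 Y57.1123
M5
G00 X91.8258 Y38.5252
M3 S577
G01 X109.5002 Y38.5252 F1962
G01 X109.5002 Y12.6784
G01 X91.8258 Y12.6784
G01 X91.8258 Y38.5252
M5
G00 X277.8686 Y55.7767
M3 S291
G01 X262.9320 Y15.4770 F3987
G01 X59.6792 Y6.9665
G01 X34.2872 Y18.7491
G01 X147.1350 Y33.4236
M5
G00 X163.6809 Y22.4587
M3 S577
G01 X165.1947 Y27.4966 F1962
G01 X170.3145 Y28.7045
G01 X173.9205 Y24.8745
G01 X172.4067 Y19.8366
G01 X167.2869 Y18.6287
G01 X163.6809 Y22.4587
M5
G00 X264.4211 Y43.6343
M3 S577
G01 X196.3321 Y41.8634 F1962
G01 X124.3769 Y38.4780
G01 X48.5553 Y33.4781
M5
G00 X0.0000 Y0.0000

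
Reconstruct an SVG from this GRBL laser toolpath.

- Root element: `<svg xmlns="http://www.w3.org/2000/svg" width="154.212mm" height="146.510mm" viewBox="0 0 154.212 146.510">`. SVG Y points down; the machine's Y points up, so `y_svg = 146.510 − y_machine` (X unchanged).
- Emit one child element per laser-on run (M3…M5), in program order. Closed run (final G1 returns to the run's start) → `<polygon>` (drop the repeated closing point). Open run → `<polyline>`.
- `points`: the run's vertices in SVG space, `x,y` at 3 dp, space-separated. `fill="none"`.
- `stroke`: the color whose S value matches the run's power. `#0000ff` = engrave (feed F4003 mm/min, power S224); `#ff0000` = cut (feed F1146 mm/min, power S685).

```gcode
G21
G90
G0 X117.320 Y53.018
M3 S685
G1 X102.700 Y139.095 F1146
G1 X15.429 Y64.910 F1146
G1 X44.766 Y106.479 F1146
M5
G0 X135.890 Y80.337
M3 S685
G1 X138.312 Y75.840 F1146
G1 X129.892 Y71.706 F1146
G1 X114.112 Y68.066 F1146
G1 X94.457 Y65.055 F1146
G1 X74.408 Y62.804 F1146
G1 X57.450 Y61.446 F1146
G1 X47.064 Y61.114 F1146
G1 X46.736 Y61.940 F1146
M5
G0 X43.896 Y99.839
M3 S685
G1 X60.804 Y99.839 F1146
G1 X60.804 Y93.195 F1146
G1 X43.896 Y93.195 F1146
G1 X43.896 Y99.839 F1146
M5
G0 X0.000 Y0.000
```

Each laser-on run becomes one SVG element. Flip Y back into SVG space with y_svg = 146.510 − y_machine. Every run uses S685, so all elements get stroke `#ff0000` (cut).

Run 1: The run is open, so emit a `<polyline>` with points (Y-flipped): 117.320,93.492 102.700,7.415 15.429,81.600 44.766,40.031.

Run 2: The run is open, so emit a `<polyline>` with points (Y-flipped): 135.890,66.173 138.312,70.670 129.892,74.804 114.112,78.444 94.457,81.455 74.408,83.706 57.450,85.064 47.064,85.396 46.736,84.570.

Run 3: The run returns to its start, so emit a `<polygon>` with points (Y-flipped): 43.896,46.671 60.804,46.671 60.804,53.315 43.896,53.315.

<svg xmlns="http://www.w3.org/2000/svg" width="154.212mm" height="146.510mm" viewBox="0 0 154.212 146.510">
  <polyline points="117.320,93.492 102.700,7.415 15.429,81.600 44.766,40.031" fill="none" stroke="#ff0000"/>
  <polyline points="135.890,66.173 138.312,70.670 129.892,74.804 114.112,78.444 94.457,81.455 74.408,83.706 57.450,85.064 47.064,85.396 46.736,84.570" fill="none" stroke="#ff0000"/>
  <polygon points="43.896,46.671 60.804,46.671 60.804,53.315 43.896,53.315" fill="none" stroke="#ff0000"/>
</svg>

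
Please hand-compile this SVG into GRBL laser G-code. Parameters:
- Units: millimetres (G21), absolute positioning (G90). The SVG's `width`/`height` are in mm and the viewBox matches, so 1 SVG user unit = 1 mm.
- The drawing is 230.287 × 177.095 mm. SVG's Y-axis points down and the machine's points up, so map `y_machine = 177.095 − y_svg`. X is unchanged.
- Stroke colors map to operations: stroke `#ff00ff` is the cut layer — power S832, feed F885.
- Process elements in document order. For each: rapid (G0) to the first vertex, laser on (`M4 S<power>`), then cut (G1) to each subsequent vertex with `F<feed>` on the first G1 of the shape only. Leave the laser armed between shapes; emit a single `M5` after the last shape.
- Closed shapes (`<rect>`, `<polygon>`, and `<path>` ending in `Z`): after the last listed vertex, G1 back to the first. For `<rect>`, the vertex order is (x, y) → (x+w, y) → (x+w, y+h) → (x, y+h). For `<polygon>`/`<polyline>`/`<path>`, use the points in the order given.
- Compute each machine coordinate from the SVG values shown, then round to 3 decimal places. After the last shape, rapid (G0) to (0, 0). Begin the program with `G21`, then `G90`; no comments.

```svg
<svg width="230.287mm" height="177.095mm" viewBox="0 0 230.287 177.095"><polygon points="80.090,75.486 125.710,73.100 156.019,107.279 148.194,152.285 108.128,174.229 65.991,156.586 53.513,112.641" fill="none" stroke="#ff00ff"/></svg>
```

G21
G90
G0 X80.090 Y101.609
M4 S832
G1 X125.710 Y103.995 F885
G1 X156.019 Y69.816
G1 X148.194 Y24.810
G1 X108.128 Y2.866
G1 X65.991 Y20.509
G1 X53.513 Y64.454
G1 X80.090 Y101.609
M5
G0 X0.000 Y0.000

1 u = 1 mm; y_m = 177.095 − y.

[1] `<polygon>` regular polygon, #ff00ff→cut S832 F885: (80.090,101.609) → (125.710,103.995) → (156.019,69.816) → (148.194,24.810) → (108.128,2.866) → (65.991,20.509) → (53.513,64.454) → (80.090,101.609) (closed)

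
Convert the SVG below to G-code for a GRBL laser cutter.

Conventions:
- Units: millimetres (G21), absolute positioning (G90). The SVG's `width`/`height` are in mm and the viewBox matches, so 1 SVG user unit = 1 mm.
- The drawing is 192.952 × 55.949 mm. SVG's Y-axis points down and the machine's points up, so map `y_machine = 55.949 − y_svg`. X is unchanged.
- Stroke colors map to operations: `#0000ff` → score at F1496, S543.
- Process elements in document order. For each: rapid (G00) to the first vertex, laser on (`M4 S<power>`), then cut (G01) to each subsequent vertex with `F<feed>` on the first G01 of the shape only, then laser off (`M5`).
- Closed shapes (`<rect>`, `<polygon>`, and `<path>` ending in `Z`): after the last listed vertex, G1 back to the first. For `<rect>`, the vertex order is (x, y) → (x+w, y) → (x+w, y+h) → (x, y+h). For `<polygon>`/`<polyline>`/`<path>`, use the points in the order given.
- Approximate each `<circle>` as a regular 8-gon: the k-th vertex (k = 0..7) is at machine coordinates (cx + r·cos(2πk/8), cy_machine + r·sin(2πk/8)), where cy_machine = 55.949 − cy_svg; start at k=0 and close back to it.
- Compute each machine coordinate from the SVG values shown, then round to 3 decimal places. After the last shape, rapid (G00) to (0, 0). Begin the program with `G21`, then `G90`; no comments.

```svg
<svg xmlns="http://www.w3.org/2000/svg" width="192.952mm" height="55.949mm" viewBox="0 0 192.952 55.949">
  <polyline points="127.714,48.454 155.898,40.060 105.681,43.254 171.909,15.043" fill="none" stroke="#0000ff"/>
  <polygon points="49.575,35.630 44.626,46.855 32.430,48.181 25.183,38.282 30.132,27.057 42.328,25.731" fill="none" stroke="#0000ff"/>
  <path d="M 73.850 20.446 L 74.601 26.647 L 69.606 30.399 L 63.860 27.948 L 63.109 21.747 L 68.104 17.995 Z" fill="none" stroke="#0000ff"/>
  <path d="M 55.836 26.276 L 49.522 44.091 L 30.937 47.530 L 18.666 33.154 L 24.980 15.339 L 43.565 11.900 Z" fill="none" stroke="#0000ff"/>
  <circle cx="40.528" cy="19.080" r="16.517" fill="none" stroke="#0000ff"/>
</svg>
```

viewBox `0 0 192.952 55.949` with mm width/height → 1 unit = 1 mm. Flip: y_m = 55.949 − y_svg.

**Shape 1** — `<polyline>` open polyline, stroke `#0000ff` → score (S543, F1496). Machine vertices: (127.714,7.495) → (155.898,15.889) → (105.681,12.695) → (171.909,40.906). Open path.

**Shape 2** — `<polygon>` regular polygon, stroke `#0000ff` → score (S543, F1496). Machine vertices: (49.575,20.319) → (44.626,9.094) → (32.430,7.768) → (25.183,17.667) → (30.132,28.892) → (42.328,30.218) → (49.575,20.319). Closed: final G1 returns to the first vertex.

**Shape 3** — `<path>` regular polygon, stroke `#0000ff` → score (S543, F1496). Machine vertices: (73.850,35.503) → (74.601,29.302) → (69.606,25.550) → (63.860,28.001) → (63.109,34.202) → (68.104,37.954) → (73.850,35.503). Closed: final G1 returns to the first vertex.

**Shape 4** — `<path>` regular polygon, stroke `#0000ff` → score (S543, F1496). Machine vertices: (55.836,29.673) → (49.522,11.858) → (30.937,8.419) → (18.666,22.795) → (24.980,40.610) → (43.565,44.049) → (55.836,29.673). Closed: final G1 returns to the first vertex.

**Shape 5** — `<circle>` circle, stroke `#0000ff` → score (S543, F1496). Machine vertices: (57.045,36.869) → (52.207,48.548) → (40.528,53.386) → (28.849,48.548) → (24.011,36.869) → (28.849,25.190) → (40.528,20.352) → (52.207,25.190) → (57.045,36.869). Closed: final G1 returns to the first vertex.

G21
G90
G00 X127.714 Y7.495
M4 S543
G01 X155.898 Y15.889 F1496
G01 X105.681 Y12.695
G01 X171.909 Y40.906
M5
G00 X49.575 Y20.319
M4 S543
G01 X44.626 Y9.094 F1496
G01 X32.430 Y7.768
G01 X25.183 Y17.667
G01 X30.132 Y28.892
G01 X42.328 Y30.218
G01 X49.575 Y20.319
M5
G00 X73.850 Y35.503
M4 S543
G01 X74.601 Y29.302 F1496
G01 X69.606 Y25.550
G01 X63.860 Y28.001
G01 X63.109 Y34.202
G01 X68.104 Y37.954
G01 X73.850 Y35.503
M5
G00 X55.836 Y29.673
M4 S543
G01 X49.522 Y11.858 F1496
G01 X30.937 Y8.419
G01 X18.666 Y22.795
G01 X24.980 Y40.610
G01 X43.565 Y44.049
G01 X55.836 Y29.673
M5
G00 X57.045 Y36.869
M4 S543
G01 X52.207 Y48.548 F1496
G01 X40.528 Y53.386
G01 X28.849 Y48.548
G01 X24.011 Y36.869
G01 X28.849 Y25.190
G01 X40.528 Y20.352
G01 X52.207 Y25.190
G01 X57.045 Y36.869
M5
G00 X0.000 Y0.000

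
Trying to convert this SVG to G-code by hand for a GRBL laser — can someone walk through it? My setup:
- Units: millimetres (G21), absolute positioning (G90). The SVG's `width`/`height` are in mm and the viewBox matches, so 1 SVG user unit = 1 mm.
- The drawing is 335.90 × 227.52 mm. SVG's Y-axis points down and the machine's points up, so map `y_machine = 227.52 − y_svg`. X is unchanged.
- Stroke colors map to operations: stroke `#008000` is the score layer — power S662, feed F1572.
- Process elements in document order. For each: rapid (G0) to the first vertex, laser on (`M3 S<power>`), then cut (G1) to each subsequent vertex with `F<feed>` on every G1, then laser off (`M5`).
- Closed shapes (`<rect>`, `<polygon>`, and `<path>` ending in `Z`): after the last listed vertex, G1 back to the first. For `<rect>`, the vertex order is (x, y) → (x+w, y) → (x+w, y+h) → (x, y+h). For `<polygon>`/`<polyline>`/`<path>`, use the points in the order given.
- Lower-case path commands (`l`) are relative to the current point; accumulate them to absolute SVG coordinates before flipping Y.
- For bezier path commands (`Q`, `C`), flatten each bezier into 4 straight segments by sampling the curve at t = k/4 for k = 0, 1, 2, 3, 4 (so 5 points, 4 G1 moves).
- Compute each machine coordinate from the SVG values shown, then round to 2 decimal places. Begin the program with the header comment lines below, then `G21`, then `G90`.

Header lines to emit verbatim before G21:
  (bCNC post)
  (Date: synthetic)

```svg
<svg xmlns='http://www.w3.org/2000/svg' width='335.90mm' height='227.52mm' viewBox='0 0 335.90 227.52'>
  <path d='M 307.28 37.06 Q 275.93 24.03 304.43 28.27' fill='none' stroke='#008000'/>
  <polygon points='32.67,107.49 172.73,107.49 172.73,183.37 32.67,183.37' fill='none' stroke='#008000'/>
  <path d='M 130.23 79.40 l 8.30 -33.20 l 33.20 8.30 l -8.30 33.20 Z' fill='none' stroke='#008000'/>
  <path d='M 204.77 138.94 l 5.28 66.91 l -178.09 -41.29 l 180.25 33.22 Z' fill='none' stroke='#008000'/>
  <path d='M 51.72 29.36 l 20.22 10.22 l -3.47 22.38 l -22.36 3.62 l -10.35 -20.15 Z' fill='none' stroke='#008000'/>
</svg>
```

(bCNC post)
(Date: synthetic)
G21
G90
G0 X307.28 Y190.46
M3 S662
G1 X295.35 Y195.90 F1572
G1 X290.89 Y199.17 F1572
G1 X293.92 Y200.29 F1572
G1 X304.43 Y199.25 F1572
M5
G0 X32.67 Y120.03
M3 S662
G1 X172.73 Y120.03 F1572
G1 X172.73 Y44.15 F1572
G1 X32.67 Y44.15 F1572
G1 X32.67 Y120.03 F1572
M5
G0 X130.23 Y148.12
M3 S662
G1 X138.53 Y181.32 F1572
G1 X171.73 Y173.02 F1572
G1 X163.43 Y139.82 F1572
G1 X130.23 Y148.12 F1572
M5
G0 X204.77 Y88.58
M3 S662
G1 X210.05 Y21.67 F1572
G1 X31.96 Y62.96 F1572
G1 X212.21 Y29.74 F1572
G1 X204.77 Y88.58 F1572
M5
G0 X51.72 Y198.16
M3 S662
G1 X71.94 Y187.94 F1572
G1 X68.47 Y165.56 F1572
G1 X46.11 Y161.94 F1572
G1 X35.76 Y182.09 F1572
G1 X51.72 Y198.16 F1572
M5

Since the viewBox matches the mm dimensions, user units are millimetres directly. The only transform is the Y-flip y_m = 227.52 − y_svg.

Shape 1 is a quadratic bezier drawn with `<path>`. Its stroke #008000 means score at S662, F1572. After flipping Y the toolpath is (307.28,190.46) → (295.35,195.90) → (290.89,199.17) → (293.92,200.29) → (304.43,199.25).

Shape 2 is a rectangle drawn with `<polygon>`. Its stroke #008000 means score at S662, F1572. After flipping Y the toolpath is (32.67,120.03) → (172.73,120.03) → (172.73,44.15) → (32.67,44.15) → (32.67,120.03), returning to the start.

Shape 3 is a regular polygon drawn with `<path>`. Its stroke #008000 means score at S662, F1572. After flipping Y the toolpath is (130.23,148.12) → (138.53,181.32) → (171.73,173.02) → (163.43,139.82) → (130.23,148.12), returning to the start.

Shape 4 is a closed polygon drawn with `<path>`. Its stroke #008000 means score at S662, F1572. After flipping Y the toolpath is (204.77,88.58) → (210.05,21.67) → (31.96,62.96) → (212.21,29.74) → (204.77,88.58), returning to the start.

Shape 5 is a regular polygon drawn with `<path>`. Its stroke #008000 means score at S662, F1572. After flipping Y the toolpath is (51.72,198.16) → (71.94,187.94) → (68.47,165.56) → (46.11,161.94) → (35.76,182.09) → (51.72,198.16), returning to the start.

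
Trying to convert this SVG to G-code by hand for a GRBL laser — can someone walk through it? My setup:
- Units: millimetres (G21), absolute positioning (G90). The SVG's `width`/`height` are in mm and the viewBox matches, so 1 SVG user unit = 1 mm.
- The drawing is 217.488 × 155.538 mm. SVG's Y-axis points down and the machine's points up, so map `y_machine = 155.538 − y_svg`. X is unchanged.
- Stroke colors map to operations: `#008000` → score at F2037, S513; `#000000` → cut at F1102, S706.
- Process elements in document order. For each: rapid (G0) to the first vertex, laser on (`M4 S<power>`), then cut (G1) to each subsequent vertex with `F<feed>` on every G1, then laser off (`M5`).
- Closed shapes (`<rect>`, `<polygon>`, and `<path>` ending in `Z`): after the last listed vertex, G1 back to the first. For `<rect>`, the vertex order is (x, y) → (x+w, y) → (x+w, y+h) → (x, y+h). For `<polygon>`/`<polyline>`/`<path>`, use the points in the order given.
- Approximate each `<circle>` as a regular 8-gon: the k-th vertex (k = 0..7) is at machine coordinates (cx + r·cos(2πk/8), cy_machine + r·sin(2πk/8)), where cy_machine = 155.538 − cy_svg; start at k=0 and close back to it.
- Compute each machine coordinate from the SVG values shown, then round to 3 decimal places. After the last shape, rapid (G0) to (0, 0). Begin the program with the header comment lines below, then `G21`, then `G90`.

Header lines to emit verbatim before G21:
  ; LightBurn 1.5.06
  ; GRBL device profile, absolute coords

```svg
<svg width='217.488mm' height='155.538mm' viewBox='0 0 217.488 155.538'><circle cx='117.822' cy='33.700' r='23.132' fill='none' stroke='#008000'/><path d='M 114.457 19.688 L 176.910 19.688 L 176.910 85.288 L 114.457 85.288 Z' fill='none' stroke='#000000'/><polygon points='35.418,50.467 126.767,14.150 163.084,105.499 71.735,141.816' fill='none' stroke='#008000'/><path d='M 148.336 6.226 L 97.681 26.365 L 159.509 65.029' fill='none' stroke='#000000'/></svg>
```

; LightBurn 1.5.06
; GRBL device profile, absolute coords
G21
G90
G0 X140.954 Y121.838
M4 S513
G1 X134.179 Y138.195 F2037
G1 X117.822 Y144.970 F2037
G1 X101.465 Y138.195 F2037
G1 X94.690 Y121.838 F2037
G1 X101.465 Y105.481 F2037
G1 X117.822 Y98.706 F2037
G1 X134.179 Y105.481 F2037
G1 X140.954 Y121.838 F2037
M5
G0 X114.457 Y135.850
M4 S706
G1 X176.910 Y135.850 F1102
G1 X176.910 Y70.250 F1102
G1 X114.457 Y70.250 F1102
G1 X114.457 Y135.850 F1102
M5
G0 X35.418 Y105.071
M4 S513
G1 X126.767 Y141.388 F2037
G1 X163.084 Y50.039 F2037
G1 X71.735 Y13.722 F2037
G1 X35.418 Y105.071 F2037
M5
G0 X148.336 Y149.312
M4 S706
G1 X97.681 Y129.173 F1102
G1 X159.509 Y90.509 F1102
M5
G0 X0.000 Y0.000

1 u = 1 mm; y_m = 155.538 − y.

[1] `<circle>` circle, #008000→score S513 F2037: (140.954,121.838) → (134.179,138.195) → (117.822,144.970) → (101.465,138.195) → (94.690,121.838) → (101.465,105.481) → (117.822,98.706) → (134.179,105.481) → (140.954,121.838) (closed)

[2] `<path>` rectangle, #000000→cut S706 F1102: (114.457,135.850) → (176.910,135.850) → (176.910,70.250) → (114.457,70.250) → (114.457,135.850) (closed)

[3] `<polygon>` regular polygon, #008000→score S513 F2037: (35.418,105.071) → (126.767,141.388) → (163.084,50.039) → (71.735,13.722) → (35.418,105.071) (closed)

[4] `<path>` open polyline, #000000→cut S706 F1102: (148.336,149.312) → (97.681,129.173) → (159.509,90.509)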